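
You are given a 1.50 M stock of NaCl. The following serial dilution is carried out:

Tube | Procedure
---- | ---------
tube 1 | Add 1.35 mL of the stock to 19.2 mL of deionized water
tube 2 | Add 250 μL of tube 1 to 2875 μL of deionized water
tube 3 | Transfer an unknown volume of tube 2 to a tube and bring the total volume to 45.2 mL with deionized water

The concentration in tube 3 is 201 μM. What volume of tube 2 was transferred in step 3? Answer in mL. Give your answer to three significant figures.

1.15 mL

Step 1: 1.35 mL + 19.2 mL = 20.55 mL total → factor 20.55/1.35 = 15.222
Step 2: 250 μL + 2875 μL = 3125 μL total → factor 3125/250 = 12.5
Step 3: v brought to 45.2 mL → factor = 45.2 mL/v
Product of known-step factors = 190.28
Overall factor = 1.50 M / (201 μM) = 7462.7
Step-3 factor = 7462.7 / 190.28 = 39.22
v = 45.2 mL / 39.22 = 1.15 mL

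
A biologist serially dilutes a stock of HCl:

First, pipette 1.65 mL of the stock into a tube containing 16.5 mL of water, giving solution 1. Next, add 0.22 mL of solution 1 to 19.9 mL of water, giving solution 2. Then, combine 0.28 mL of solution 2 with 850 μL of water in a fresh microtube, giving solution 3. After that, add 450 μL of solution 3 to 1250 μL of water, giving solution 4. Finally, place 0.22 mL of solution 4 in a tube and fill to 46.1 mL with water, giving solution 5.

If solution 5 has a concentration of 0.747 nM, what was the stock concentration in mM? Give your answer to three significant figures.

Step 1: 1.65 mL + 16.5 mL = 18.15 mL total → factor 18.15/1.65 = 11
Step 2: 0.22 mL + 19.9 mL = 20.12 mL total → factor 20.12/0.22 = 91.455
Step 3: 0.28 mL + 850 μL = 1.13 mL total → factor 1.13/0.28 = 4.0357
Step 4: 450 μL + 1250 μL = 1700 μL total → factor 1700/450 = 3.7778
Step 5: 0.22 mL brought to 46.1 mL → factor 46.1/0.22 = 209.55
Overall dilution factor = 11 × 91.455 × 4.0357 × 3.7778 × 209.55 = 3.2139 × 10^6
Stock = 0.747 nM × 3.2139 × 10^6 = 2.401 × 10^6 nM = 2.40 mM

2.40 mM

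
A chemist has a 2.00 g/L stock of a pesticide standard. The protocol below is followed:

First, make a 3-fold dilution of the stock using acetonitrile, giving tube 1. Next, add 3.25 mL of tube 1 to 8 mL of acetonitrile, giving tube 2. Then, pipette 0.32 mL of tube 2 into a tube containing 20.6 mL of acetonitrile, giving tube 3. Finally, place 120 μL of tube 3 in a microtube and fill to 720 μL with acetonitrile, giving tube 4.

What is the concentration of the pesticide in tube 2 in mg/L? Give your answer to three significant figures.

193 mg/L

Step 1: 3-fold → factor 3
Step 2: 3.25 mL + 8 mL = 11.25 mL total → factor 11.25/3.25 = 3.4615
Dilution factor through tube 2 = 3 × 3.4615 = 10.385
[tube 2] = 2.00 g/L / 10.385 = 0.1926 g/L = 193 mg/L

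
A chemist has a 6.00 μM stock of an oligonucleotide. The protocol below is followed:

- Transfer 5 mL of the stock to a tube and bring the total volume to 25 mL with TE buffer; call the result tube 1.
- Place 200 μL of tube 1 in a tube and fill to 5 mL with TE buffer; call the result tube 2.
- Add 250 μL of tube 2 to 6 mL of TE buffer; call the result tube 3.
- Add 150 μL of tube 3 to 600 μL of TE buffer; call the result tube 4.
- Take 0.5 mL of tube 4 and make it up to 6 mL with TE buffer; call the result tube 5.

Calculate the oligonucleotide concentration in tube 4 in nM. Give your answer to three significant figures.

0.384 nM

Step 1: 5 mL brought to 25 mL → factor 25/5 = 5
Step 2: 200 μL brought to 5 mL → factor 5000/200 = 25
Step 3: 250 μL + 6 mL = 6250 μL total → factor 6250/250 = 25
Step 4: 150 μL + 600 μL = 750 μL total → factor 750/150 = 5
Dilution factor through tube 4 = 5 × 25 × 25 × 5 = 15625
[tube 4] = 6.00 μM / 15625 = 0.0003840 μM = 0.384 nM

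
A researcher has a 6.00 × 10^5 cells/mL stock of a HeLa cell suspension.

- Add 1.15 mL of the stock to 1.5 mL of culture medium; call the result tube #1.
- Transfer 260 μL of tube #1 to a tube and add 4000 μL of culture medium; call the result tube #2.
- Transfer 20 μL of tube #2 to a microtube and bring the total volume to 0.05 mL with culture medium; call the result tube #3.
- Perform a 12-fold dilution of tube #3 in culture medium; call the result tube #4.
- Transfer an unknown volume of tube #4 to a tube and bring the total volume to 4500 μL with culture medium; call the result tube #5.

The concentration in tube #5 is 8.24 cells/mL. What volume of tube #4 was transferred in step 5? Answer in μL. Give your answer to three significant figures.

70.0 μL

Step 1: 1.15 mL + 1.5 mL = 2.65 mL total → factor 2.65/1.15 = 2.3043
Step 2: 260 μL + 4000 μL = 4260 μL total → factor 4260/260 = 16.385
Step 3: 20 μL brought to 0.05 mL → factor 50/20 = 2.5
Step 4: 12-fold → factor 12
Step 5: v brought to 4500 μL → factor = 4500 μL/v
Product of known-step factors = 1132.7
Overall factor = 6.00 × 10^5 cells/mL / (8.24 cells/mL) = 72816
Step-5 factor = 72816 / 1132.7 = 64.286
v = 4500 μL / 64.286 = 70.0 μL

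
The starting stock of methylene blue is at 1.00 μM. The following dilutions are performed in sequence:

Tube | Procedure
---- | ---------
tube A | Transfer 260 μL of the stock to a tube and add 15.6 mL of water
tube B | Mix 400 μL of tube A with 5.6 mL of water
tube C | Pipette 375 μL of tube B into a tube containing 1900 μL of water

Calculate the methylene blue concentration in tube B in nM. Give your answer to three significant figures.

Step 1: 260 μL + 15.6 mL = 15860 μL total → factor 15860/260 = 61
Step 2: 400 μL + 5.6 mL = 6000 μL total → factor 6000/400 = 15
Dilution factor through tube B = 61 × 15 = 915
[tube B] = 1.00 μM / 915 = 0.001093 μM = 1.09 nM

1.09 nM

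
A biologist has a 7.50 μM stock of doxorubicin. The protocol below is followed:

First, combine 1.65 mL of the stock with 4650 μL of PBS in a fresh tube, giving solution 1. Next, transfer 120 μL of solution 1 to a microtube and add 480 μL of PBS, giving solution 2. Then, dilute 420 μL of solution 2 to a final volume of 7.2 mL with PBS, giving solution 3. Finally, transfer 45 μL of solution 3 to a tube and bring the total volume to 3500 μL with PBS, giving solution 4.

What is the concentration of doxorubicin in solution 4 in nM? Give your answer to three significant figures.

Step 1: 1.65 mL + 4650 μL = 6.3 mL total → factor 6.3/1.65 = 3.8182
Step 2: 120 μL + 480 μL = 600 μL total → factor 600/120 = 5
Step 3: 420 μL brought to 7.2 mL → factor 7200/420 = 17.143
Step 4: 45 μL brought to 3500 μL → factor 3500/45 = 77.778
Overall dilution factor = 3.8182 × 5 × 17.143 × 77.778 = 25455
Final = 7.50 μM / 25455 = 0.0002946 μM = 0.295 nM

0.295 nM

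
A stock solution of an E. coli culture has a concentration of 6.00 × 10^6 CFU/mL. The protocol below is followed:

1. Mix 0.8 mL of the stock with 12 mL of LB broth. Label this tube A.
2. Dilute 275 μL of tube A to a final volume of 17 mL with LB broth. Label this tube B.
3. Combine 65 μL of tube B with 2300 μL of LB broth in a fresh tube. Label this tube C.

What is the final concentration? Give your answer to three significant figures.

Step 1: 0.8 mL + 12 mL = 12.8 mL total → factor 12.8/0.8 = 16
Step 2: 275 μL brought to 17 mL → factor 17000/275 = 61.818
Step 3: 65 μL + 2300 μL = 2365 μL total → factor 2365/65 = 36.385
Overall dilution factor = 16 × 61.818 × 36.385 = 35988
Final = 6.00 × 10^6 CFU/mL / 35988 = 167 CFU/mL

167 CFU/mL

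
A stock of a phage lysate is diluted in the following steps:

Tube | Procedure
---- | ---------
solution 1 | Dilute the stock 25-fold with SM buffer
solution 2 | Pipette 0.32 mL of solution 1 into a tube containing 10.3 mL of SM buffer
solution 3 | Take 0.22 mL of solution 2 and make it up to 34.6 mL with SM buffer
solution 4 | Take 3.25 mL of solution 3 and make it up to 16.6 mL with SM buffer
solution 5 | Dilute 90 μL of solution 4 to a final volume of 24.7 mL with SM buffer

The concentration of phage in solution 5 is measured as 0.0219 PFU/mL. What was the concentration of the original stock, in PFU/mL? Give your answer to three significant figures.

Step 1: 25-fold → factor 25
Step 2: 0.32 mL + 10.3 mL = 10.62 mL total → factor 10.62/0.32 = 33.188
Step 3: 0.22 mL brought to 34.6 mL → factor 34.6/0.22 = 157.27
Step 4: 3.25 mL brought to 16.6 mL → factor 16.6/3.25 = 5.1077
Step 5: 90 μL brought to 24.7 mL → factor 24700/90 = 274.44
Overall dilution factor = 25 × 33.188 × 157.27 × 5.1077 × 274.44 = 1.8291 × 10^8
Stock = 0.0219 PFU/mL × 1.8291 × 10^8 = 4.01 × 10^6 PFU/mL

4.01 × 10^6 PFU/mL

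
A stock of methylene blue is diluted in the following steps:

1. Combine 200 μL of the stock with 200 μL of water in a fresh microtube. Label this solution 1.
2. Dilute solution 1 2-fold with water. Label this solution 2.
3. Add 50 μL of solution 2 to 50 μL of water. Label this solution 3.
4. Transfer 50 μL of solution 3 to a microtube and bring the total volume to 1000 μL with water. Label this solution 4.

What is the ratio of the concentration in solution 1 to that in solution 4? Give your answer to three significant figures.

80.0

Step 1: 200 μL + 200 μL = 400 μL total → factor 400/200 = 2
Step 2: 2-fold → factor 2
Step 3: 50 μL + 50 μL = 100 μL total → factor 100/50 = 2
Step 4: 50 μL brought to 1000 μL → factor 1000/50 = 20
Dilution factor to solution 1 = 2; to solution 4 = 160
[solution 1]/[solution 4] = (factor to solution 4)/(factor to solution 1) = 160/2 = 80.0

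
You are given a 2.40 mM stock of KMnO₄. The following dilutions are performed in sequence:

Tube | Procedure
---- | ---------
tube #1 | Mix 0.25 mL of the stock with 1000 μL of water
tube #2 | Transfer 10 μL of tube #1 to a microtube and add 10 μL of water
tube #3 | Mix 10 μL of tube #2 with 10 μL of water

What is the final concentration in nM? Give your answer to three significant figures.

1.20 × 10^5 nM

Step 1: 0.25 mL + 1000 μL = 1.25 mL total → factor 1.25/0.25 = 5
Step 2: 10 μL + 10 μL = 20 μL total → factor 20/10 = 2
Step 3: 10 μL + 10 μL = 20 μL total → factor 20/10 = 2
Overall dilution factor = 5 × 2 × 2 = 20
Final = 2.40 mM / 20 = 0.1200 mM = 1.20 × 10^5 nM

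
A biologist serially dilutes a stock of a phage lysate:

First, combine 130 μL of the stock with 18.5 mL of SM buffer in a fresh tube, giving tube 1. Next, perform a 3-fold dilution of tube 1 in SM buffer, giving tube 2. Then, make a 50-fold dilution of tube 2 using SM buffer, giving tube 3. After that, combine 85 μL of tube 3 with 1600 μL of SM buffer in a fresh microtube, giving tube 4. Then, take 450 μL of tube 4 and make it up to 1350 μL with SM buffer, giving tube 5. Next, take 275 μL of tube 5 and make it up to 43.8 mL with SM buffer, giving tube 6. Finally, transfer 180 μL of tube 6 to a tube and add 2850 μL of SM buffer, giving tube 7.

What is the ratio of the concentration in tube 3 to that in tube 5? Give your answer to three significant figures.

59.5

Step 1: 130 μL + 18.5 mL = 18630 μL total → factor 18630/130 = 143.31
Step 2: 3-fold → factor 3
Step 3: 50-fold → factor 50
Step 4: 85 μL + 1600 μL = 1685 μL total → factor 1685/85 = 19.824
Step 5: 450 μL brought to 1350 μL → factor 1350/450 = 3
Dilution factor to tube 3 = 21496; to tube 5 = 1.2784 × 10^6
[tube 3]/[tube 5] = (factor to tube 5)/(factor to tube 3) = 1.2784 × 10^6/21496 = 59.5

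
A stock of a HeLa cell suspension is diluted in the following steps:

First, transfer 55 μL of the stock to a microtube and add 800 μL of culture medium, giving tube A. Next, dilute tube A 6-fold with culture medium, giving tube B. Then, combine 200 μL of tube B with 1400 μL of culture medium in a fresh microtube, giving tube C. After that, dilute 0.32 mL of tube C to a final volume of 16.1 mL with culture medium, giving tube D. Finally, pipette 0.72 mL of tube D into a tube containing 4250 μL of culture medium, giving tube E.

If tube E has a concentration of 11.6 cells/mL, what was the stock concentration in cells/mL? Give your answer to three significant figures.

3.01 × 10^6 cells/mL

Step 1: 55 μL + 800 μL = 855 μL total → factor 855/55 = 15.545
Step 2: 6-fold → factor 6
Step 3: 200 μL + 1400 μL = 1600 μL total → factor 1600/200 = 8
Step 4: 0.32 mL brought to 16.1 mL → factor 16.1/0.32 = 50.312
Step 5: 0.72 mL + 4250 μL = 4.97 mL total → factor 4.97/0.72 = 6.9028
Overall dilution factor = 15.545 × 6 × 8 × 50.312 × 6.9028 = 2.5915 × 10^5
Stock = 11.6 cells/mL × 2.5915 × 10^5 = 3.01 × 10^6 cells/mL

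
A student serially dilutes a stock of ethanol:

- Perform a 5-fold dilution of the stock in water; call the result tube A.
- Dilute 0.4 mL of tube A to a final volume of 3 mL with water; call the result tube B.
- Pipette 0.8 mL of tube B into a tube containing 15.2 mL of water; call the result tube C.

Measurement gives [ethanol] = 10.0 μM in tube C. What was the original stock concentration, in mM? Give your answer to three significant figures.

7.50 mM

Step 1: 5-fold → factor 5
Step 2: 0.4 mL brought to 3 mL → factor 3/0.4 = 7.5
Step 3: 0.8 mL + 15.2 mL = 16 mL total → factor 16/0.8 = 20
Overall dilution factor = 5 × 7.5 × 20 = 750
Stock = 10.0 μM × 750 = 7500 μM = 7.50 mM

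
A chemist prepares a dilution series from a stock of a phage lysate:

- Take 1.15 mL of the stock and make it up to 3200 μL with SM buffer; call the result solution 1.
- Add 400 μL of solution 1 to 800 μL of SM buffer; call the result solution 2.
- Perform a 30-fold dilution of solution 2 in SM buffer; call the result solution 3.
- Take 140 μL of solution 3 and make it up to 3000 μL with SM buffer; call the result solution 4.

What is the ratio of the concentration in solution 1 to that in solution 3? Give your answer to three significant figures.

90.0

Step 1: 1.15 mL brought to 3200 μL → factor 3.2/1.15 = 2.7826
Step 2: 400 μL + 800 μL = 1200 μL total → factor 1200/400 = 3
Step 3: 30-fold → factor 30
Dilution factor to solution 1 = 2.7826; to solution 3 = 250.43
[solution 1]/[solution 3] = (factor to solution 3)/(factor to solution 1) = 250.43/2.7826 = 90.0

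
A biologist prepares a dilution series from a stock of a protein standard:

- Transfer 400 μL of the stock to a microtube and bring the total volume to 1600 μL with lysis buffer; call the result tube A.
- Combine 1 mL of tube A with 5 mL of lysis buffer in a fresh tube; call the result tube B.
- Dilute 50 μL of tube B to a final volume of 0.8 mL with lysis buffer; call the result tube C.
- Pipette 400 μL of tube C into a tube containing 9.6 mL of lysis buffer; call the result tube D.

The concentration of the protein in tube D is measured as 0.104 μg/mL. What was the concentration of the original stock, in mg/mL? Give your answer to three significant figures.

Step 1: 400 μL brought to 1600 μL → factor 1600/400 = 4
Step 2: 1 mL + 5 mL = 6 mL total → factor 6/1 = 6
Step 3: 50 μL brought to 0.8 mL → factor 800/50 = 16
Step 4: 400 μL + 9.6 mL = 10000 μL total → factor 10000/400 = 25
Overall dilution factor = 4 × 6 × 16 × 25 = 9600
Stock = 0.104 μg/mL × 9600 = 998.4 μg/mL = 0.998 mg/mL

0.998 mg/mL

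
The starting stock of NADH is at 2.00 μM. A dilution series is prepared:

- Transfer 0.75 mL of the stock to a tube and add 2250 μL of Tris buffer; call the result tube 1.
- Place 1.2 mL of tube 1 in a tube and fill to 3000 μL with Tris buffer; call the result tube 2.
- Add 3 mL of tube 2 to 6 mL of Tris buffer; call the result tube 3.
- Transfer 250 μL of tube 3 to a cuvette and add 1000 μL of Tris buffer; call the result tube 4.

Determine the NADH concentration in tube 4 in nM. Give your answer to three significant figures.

Step 1: 0.75 mL + 2250 μL = 3 mL total → factor 3/0.75 = 4
Step 2: 1.2 mL brought to 3000 μL → factor 3/1.2 = 2.5
Step 3: 3 mL + 6 mL = 9 mL total → factor 9/3 = 3
Step 4: 250 μL + 1000 μL = 1250 μL total → factor 1250/250 = 5
Overall dilution factor = 4 × 2.5 × 3 × 5 = 150
Final = 2.00 μM / 150 = 0.01333 μM = 13.3 nM

13.3 nM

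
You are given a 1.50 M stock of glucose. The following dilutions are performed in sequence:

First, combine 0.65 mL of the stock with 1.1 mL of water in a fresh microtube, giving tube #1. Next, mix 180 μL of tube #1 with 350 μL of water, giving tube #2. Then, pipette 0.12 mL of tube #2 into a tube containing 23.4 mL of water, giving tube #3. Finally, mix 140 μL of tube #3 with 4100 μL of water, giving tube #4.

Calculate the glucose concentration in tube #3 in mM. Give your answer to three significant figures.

0.965 mM

Step 1: 0.65 mL + 1.1 mL = 1.75 mL total → factor 1.75/0.65 = 2.6923
Step 2: 180 μL + 350 μL = 530 μL total → factor 530/180 = 2.9444
Step 3: 0.12 mL + 23.4 mL = 23.52 mL total → factor 23.52/0.12 = 196
Dilution factor through tube #3 = 2.6923 × 2.9444 × 196 = 1553.8
[tube #3] = 1.50 M / 1553.8 = 0.0009654 M = 0.965 mM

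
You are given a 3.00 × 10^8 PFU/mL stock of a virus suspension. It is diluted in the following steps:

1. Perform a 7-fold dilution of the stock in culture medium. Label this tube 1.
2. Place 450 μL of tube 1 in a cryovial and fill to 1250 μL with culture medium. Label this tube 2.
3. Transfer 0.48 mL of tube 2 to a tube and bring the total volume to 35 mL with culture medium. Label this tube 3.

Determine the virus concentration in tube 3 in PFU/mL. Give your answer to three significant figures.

Step 1: 7-fold → factor 7
Step 2: 450 μL brought to 1250 μL → factor 1250/450 = 2.7778
Step 3: 0.48 mL brought to 35 mL → factor 35/0.48 = 72.917
Overall dilution factor = 7 × 2.7778 × 72.917 = 1417.8
Final = 3.00 × 10^8 PFU/mL / 1417.8 = 2.12 × 10^5 PFU/mL

2.12 × 10^5 PFU/mL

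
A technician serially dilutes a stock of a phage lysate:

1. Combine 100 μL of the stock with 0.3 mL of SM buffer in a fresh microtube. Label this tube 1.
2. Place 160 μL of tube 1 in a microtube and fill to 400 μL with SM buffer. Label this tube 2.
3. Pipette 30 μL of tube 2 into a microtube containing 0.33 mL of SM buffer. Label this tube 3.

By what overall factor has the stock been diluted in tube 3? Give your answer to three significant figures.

120

Step 1: 100 μL + 0.3 mL = 400 μL total → factor 400/100 = 4
Step 2: 160 μL brought to 400 μL → factor 400/160 = 2.5
Step 3: 30 μL + 0.33 mL = 360 μL total → factor 360/30 = 12
Overall dilution factor = 4 × 2.5 × 12 = 120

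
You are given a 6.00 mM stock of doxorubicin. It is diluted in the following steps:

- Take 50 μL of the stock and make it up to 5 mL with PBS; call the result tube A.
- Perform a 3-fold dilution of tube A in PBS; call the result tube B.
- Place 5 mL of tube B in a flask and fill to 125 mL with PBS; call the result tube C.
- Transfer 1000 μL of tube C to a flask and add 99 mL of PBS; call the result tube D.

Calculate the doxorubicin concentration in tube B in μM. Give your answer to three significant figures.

Step 1: 50 μL brought to 5 mL → factor 5000/50 = 100
Step 2: 3-fold → factor 3
Dilution factor through tube B = 100 × 3 = 300
[tube B] = 6.00 mM / 300 = 0.02000 mM = 20.0 μM

20.0 μM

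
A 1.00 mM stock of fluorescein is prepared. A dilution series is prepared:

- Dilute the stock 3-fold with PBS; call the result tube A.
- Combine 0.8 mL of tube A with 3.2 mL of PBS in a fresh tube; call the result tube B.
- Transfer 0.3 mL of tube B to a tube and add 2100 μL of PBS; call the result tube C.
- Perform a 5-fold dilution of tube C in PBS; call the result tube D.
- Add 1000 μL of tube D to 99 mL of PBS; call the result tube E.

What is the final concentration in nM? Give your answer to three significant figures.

Step 1: 3-fold → factor 3
Step 2: 0.8 mL + 3.2 mL = 4 mL total → factor 4/0.8 = 5
Step 3: 0.3 mL + 2100 μL = 2.4 mL total → factor 2.4/0.3 = 8
Step 4: 5-fold → factor 5
Step 5: 1000 μL + 99 mL = 1 × 10^5 μL total → factor 1 × 10^5/1000 = 100
Overall dilution factor = 3 × 5 × 8 × 5 × 100 = 60000
Final = 1.00 mM / 60000 = 1.667 × 10^-5 mM = 16.7 nM

16.7 nM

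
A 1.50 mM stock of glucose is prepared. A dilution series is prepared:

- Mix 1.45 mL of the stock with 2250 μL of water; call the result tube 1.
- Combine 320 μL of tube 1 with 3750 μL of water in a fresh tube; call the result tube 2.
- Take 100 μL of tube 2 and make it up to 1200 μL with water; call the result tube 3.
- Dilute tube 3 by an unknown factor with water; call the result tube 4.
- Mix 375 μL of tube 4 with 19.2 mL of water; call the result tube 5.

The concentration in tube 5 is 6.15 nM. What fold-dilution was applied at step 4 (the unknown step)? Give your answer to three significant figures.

12.0-fold

Step 1: 1.45 mL + 2250 μL = 3.7 mL total → factor 3.7/1.45 = 2.5517
Step 2: 320 μL + 3750 μL = 4070 μL total → factor 4070/320 = 12.719
Step 3: 100 μL brought to 1200 μL → factor 1200/100 = 12
Step 4: unknown factor x
Step 5: 375 μL + 19.2 mL = 19575 μL total → factor 19575/375 = 52.2
Product of known-step factors = 20330
Overall factor = 1.50 mM / (6.15 nM) = 2.439 × 10^5
x = 2.439 × 10^5 / 20330 = 12.0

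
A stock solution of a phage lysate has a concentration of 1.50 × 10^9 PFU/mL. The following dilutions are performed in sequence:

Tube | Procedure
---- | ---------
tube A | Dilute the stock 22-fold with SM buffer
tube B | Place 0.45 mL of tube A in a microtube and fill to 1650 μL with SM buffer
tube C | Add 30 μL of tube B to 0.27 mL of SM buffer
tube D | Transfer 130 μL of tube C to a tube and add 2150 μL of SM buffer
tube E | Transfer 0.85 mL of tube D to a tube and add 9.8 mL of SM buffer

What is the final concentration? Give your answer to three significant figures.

Step 1: 22-fold → factor 22
Step 2: 0.45 mL brought to 1650 μL → factor 1.65/0.45 = 3.6667
Step 3: 30 μL + 0.27 mL = 300 μL total → factor 300/30 = 10
Step 4: 130 μL + 2150 μL = 2280 μL total → factor 2280/130 = 17.538
Step 5: 0.85 mL + 9.8 mL = 10.65 mL total → factor 10.65/0.85 = 12.529
Overall dilution factor = 22 × 3.6667 × 10 × 17.538 × 12.529 = 1.7726 × 10^5
Final = 1.50 × 10^9 PFU/mL / 1.7726 × 10^5 = 8.46 × 10^3 PFU/mL

8.46 × 10^3 PFU/mL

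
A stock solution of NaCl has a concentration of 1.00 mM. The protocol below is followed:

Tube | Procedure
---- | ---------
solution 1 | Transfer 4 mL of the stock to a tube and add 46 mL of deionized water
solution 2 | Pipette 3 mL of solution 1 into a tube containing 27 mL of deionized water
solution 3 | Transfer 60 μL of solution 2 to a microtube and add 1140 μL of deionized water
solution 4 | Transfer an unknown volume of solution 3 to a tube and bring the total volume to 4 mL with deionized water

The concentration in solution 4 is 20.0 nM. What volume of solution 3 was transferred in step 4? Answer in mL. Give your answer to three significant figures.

Step 1: 4 mL + 46 mL = 50 mL total → factor 50/4 = 12.5
Step 2: 3 mL + 27 mL = 30 mL total → factor 30/3 = 10
Step 3: 60 μL + 1140 μL = 1200 μL total → factor 1200/60 = 20
Step 4: v brought to 4 mL → factor = 4 mL/v
Product of known-step factors = 2500
Overall factor = 1.00 mM / (20.0 nM) = 50000
Step-4 factor = 50000 / 2500 = 20
v = 4 mL / 20 = 0.200 mL

0.200 mL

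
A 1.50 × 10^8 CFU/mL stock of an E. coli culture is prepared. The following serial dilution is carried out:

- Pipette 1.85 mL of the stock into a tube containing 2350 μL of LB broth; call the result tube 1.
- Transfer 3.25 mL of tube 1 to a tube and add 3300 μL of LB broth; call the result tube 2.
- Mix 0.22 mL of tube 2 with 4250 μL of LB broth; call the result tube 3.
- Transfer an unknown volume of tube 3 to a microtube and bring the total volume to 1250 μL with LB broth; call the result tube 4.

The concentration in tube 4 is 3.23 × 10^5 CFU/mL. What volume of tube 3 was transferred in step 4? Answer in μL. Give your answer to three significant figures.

250 μL

Step 1: 1.85 mL + 2350 μL = 4.2 mL total → factor 4.2/1.85 = 2.2703
Step 2: 3.25 mL + 3300 μL = 6.55 mL total → factor 6.55/3.25 = 2.0154
Step 3: 0.22 mL + 4250 μL = 4.47 mL total → factor 4.47/0.22 = 20.318
Step 4: v brought to 1250 μL → factor = 1250 μL/v
Product of known-step factors = 92.965
Overall factor = 1.50 × 10^8 CFU/mL / (3.23 × 10^5 CFU/mL) = 464.4
Step-4 factor = 464.4 / 92.965 = 4.9954
v = 1250 μL / 4.9954 = 250 μL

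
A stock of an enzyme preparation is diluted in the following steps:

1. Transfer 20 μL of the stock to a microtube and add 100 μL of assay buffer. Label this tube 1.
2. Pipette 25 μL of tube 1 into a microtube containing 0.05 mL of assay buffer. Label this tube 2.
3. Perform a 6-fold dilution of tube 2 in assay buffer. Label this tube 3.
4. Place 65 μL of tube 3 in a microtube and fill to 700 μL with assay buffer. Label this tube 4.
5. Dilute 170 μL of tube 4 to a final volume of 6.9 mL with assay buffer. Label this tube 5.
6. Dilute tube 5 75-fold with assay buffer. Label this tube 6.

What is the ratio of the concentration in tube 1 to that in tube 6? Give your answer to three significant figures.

5.90 × 10^5

Step 1: 20 μL + 100 μL = 120 μL total → factor 120/20 = 6
Step 2: 25 μL + 0.05 mL = 75 μL total → factor 75/25 = 3
Step 3: 6-fold → factor 6
Step 4: 65 μL brought to 700 μL → factor 700/65 = 10.769
Step 5: 170 μL brought to 6.9 mL → factor 6900/170 = 40.588
Step 6: 75-fold → factor 75
Dilution factor to tube 1 = 6; to tube 6 = 3.5405 × 10^6
[tube 1]/[tube 6] = (factor to tube 6)/(factor to tube 1) = 3.5405 × 10^6/6 = 5.90 × 10^5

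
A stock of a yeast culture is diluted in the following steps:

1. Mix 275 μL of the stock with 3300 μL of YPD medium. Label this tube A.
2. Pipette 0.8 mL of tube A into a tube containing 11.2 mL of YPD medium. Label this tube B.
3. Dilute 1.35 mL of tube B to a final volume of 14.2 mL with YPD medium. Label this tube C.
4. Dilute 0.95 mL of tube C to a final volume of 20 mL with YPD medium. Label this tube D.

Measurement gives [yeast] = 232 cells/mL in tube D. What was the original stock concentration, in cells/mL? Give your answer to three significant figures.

Step 1: 275 μL + 3300 μL = 3575 μL total → factor 3575/275 = 13
Step 2: 0.8 mL + 11.2 mL = 12 mL total → factor 12/0.8 = 15
Step 3: 1.35 mL brought to 14.2 mL → factor 14.2/1.35 = 10.519
Step 4: 0.95 mL brought to 20 mL → factor 20/0.95 = 21.053
Overall dilution factor = 13 × 15 × 10.519 × 21.053 = 43181
Stock = 232 cells/mL × 43181 = 1.00 × 10^7 cells/mL

1.00 × 10^7 cells/mL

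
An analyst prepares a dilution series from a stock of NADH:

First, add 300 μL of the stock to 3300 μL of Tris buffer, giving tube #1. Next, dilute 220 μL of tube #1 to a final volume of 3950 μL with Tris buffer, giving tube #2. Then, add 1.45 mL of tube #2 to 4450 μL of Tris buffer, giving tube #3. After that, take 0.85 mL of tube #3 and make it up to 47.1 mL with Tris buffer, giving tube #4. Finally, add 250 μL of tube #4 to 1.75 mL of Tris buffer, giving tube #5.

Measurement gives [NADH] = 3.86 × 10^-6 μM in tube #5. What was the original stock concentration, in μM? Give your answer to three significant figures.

1.50 μM

Step 1: 300 μL + 3300 μL = 3600 μL total → factor 3600/300 = 12
Step 2: 220 μL brought to 3950 μL → factor 3950/220 = 17.955
Step 3: 1.45 mL + 4450 μL = 5.9 mL total → factor 5.9/1.45 = 4.069
Step 4: 0.85 mL brought to 47.1 mL → factor 47.1/0.85 = 55.412
Step 5: 250 μL + 1.75 mL = 2000 μL total → factor 2000/250 = 8
Overall dilution factor = 12 × 17.955 × 4.069 × 55.412 × 8 = 3.8863 × 10^5
Stock = 3.86 × 10^-6 μM × 3.8863 × 10^5 = 1.50 μM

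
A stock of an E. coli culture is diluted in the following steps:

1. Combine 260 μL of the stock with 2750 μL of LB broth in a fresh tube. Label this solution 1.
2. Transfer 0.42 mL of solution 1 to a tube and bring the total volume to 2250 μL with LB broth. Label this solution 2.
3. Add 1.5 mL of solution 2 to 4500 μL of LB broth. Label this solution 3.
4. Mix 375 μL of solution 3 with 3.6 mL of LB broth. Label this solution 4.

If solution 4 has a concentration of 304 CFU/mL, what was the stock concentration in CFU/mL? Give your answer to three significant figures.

7.99 × 10^5 CFU/mL

Step 1: 260 μL + 2750 μL = 3010 μL total → factor 3010/260 = 11.577
Step 2: 0.42 mL brought to 2250 μL → factor 2.25/0.42 = 5.3571
Step 3: 1.5 mL + 4500 μL = 6 mL total → factor 6/1.5 = 4
Step 4: 375 μL + 3.6 mL = 3975 μL total → factor 3975/375 = 10.6
Overall dilution factor = 11.577 × 5.3571 × 4 × 10.6 = 2629.6
Stock = 304 CFU/mL × 2629.6 = 7.99 × 10^5 CFU/mL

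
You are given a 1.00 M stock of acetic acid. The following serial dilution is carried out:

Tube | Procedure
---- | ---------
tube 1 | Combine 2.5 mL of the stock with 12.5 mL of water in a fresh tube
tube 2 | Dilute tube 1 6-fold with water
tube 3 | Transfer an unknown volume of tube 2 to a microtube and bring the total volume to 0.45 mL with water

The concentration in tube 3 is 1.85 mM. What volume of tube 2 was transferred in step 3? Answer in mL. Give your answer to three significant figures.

Step 1: 2.5 mL + 12.5 mL = 15 mL total → factor 15/2.5 = 6
Step 2: 6-fold → factor 6
Step 3: v brought to 0.45 mL → factor = 0.45 mL/v
Product of known-step factors = 36
Overall factor = 1.00 M / (1.85 mM) = 540.54
Step-3 factor = 540.54 / 36 = 15.015
v = 0.45 mL / 15.015 = 0.0300 mL

0.0300 mL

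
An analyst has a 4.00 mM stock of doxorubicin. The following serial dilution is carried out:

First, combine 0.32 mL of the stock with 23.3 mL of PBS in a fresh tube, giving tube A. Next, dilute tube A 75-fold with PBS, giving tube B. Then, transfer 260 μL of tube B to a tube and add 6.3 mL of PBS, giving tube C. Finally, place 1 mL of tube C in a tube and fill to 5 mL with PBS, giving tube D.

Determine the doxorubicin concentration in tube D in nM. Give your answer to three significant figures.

Step 1: 0.32 mL + 23.3 mL = 23.62 mL total → factor 23.62/0.32 = 73.812
Step 2: 75-fold → factor 75
Step 3: 260 μL + 6.3 mL = 6560 μL total → factor 6560/260 = 25.231
Step 4: 1 mL brought to 5 mL → factor 5/1 = 5
Overall dilution factor = 73.812 × 75 × 25.231 × 5 = 6.9838 × 10^5
Final = 4.00 mM / 6.9838 × 10^5 = 5.728 × 10^-6 mM = 5.73 nM

5.73 nM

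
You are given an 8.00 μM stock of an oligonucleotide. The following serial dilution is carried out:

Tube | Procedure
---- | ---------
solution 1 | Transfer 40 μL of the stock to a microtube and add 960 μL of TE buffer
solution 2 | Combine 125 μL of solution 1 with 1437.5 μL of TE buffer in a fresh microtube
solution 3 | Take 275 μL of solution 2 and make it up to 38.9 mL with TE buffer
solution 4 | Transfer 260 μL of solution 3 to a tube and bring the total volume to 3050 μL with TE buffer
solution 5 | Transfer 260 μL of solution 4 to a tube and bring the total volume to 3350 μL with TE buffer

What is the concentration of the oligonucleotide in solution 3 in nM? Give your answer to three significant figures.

Step 1: 40 μL + 960 μL = 1000 μL total → factor 1000/40 = 25
Step 2: 125 μL + 1437.5 μL = 1562.5 μL total → factor 1562.5/125 = 12.5
Step 3: 275 μL brought to 38.9 mL → factor 38900/275 = 141.45
Dilution factor through solution 3 = 25 × 12.5 × 141.45 = 44205
[solution 3] = 8.00 μM / 44205 = 0.0001810 μM = 0.181 nM

0.181 nM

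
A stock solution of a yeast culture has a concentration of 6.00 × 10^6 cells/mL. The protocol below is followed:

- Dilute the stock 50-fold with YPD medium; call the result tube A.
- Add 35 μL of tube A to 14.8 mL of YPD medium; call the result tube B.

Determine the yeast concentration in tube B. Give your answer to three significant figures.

283 cells/mL

Step 1: 50-fold → factor 50
Step 2: 35 μL + 14.8 mL = 14835 μL total → factor 14835/35 = 423.86
Overall dilution factor = 50 × 423.86 = 21193
Final = 6.00 × 10^6 cells/mL / 21193 = 283 cells/mL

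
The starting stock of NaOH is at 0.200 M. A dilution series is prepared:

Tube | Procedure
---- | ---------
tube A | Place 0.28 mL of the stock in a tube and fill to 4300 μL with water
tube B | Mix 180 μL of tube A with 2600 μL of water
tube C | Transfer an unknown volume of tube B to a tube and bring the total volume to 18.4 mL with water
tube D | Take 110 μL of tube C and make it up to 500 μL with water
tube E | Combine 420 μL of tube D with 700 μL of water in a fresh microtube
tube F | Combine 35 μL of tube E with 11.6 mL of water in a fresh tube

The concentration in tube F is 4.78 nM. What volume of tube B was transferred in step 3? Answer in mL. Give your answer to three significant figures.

0.420 mL

Step 1: 0.28 mL brought to 4300 μL → factor 4.3/0.28 = 15.357
Step 2: 180 μL + 2600 μL = 2780 μL total → factor 2780/180 = 15.444
Step 3: v brought to 18.4 mL → factor = 18.4 mL/v
Step 4: 110 μL brought to 500 μL → factor 500/110 = 4.5455
Step 5: 420 μL + 700 μL = 1120 μL total → factor 1120/420 = 2.6667
Step 6: 35 μL + 11.6 mL = 11635 μL total → factor 11635/35 = 332.43
Product of known-step factors = 9.5571 × 10^5
Overall factor = 0.200 M / (4.78 nM) = 4.1841 × 10^7
Step-3 factor = 4.1841 × 10^7 / 9.5571 × 10^5 = 43.78
v = 18.4 mL / 43.78 = 0.420 mL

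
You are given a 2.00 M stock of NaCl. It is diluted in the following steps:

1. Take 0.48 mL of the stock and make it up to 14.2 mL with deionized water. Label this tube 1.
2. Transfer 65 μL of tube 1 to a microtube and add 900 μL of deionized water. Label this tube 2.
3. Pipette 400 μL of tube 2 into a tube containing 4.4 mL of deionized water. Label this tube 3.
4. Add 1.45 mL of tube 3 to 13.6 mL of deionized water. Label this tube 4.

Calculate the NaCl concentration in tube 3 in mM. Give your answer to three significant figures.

0.379 mM

Step 1: 0.48 mL brought to 14.2 mL → factor 14.2/0.48 = 29.583
Step 2: 65 μL + 900 μL = 965 μL total → factor 965/65 = 14.846
Step 3: 400 μL + 4.4 mL = 4800 μL total → factor 4800/400 = 12
Dilution factor through tube 3 = 29.583 × 14.846 × 12 = 5270.4
[tube 3] = 2.00 M / 5270.4 = 0.0003795 M = 0.379 mM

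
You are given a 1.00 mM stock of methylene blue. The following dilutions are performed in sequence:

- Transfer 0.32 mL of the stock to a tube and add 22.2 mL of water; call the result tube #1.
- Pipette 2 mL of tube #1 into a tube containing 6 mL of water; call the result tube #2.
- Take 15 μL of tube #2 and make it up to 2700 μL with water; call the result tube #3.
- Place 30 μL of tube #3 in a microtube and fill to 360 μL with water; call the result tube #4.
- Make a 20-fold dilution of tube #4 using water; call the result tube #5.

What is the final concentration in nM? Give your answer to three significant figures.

Step 1: 0.32 mL + 22.2 mL = 22.52 mL total → factor 22.52/0.32 = 70.375
Step 2: 2 mL + 6 mL = 8 mL total → factor 8/2 = 4
Step 3: 15 μL brought to 2700 μL → factor 2700/15 = 180
Step 4: 30 μL brought to 360 μL → factor 360/30 = 12
Step 5: 20-fold → factor 20
Overall dilution factor = 70.375 × 4 × 180 × 12 × 20 = 1.2161 × 10^7
Final = 1.00 mM / 1.2161 × 10^7 = 8.223 × 10^-8 mM = 0.0822 nM

0.0822 nM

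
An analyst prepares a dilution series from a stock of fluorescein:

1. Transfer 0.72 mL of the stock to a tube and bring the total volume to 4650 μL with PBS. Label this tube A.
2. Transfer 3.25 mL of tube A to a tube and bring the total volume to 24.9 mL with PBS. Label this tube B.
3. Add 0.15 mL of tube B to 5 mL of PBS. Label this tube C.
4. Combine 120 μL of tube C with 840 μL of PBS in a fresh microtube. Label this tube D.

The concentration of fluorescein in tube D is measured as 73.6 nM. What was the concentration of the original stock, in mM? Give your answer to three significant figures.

1.00 mM

Step 1: 0.72 mL brought to 4650 μL → factor 4.65/0.72 = 6.4583
Step 2: 3.25 mL brought to 24.9 mL → factor 24.9/3.25 = 7.6615
Step 3: 0.15 mL + 5 mL = 5.15 mL total → factor 5.15/0.15 = 34.333
Step 4: 120 μL + 840 μL = 960 μL total → factor 960/120 = 8
Overall dilution factor = 6.4583 × 7.6615 × 34.333 × 8 = 13591
Stock = 73.6 nM × 13591 = 1.000 × 10^6 nM = 1.00 mM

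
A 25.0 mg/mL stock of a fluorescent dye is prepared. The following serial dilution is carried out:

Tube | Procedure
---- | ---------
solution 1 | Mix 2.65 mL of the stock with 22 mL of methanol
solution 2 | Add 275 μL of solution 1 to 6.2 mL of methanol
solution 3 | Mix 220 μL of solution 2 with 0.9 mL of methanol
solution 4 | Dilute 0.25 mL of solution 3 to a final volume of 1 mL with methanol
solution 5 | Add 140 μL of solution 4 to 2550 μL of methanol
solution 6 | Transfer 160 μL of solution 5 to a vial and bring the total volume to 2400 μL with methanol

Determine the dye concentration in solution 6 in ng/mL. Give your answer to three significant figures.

19.4 ng/mL

Step 1: 2.65 mL + 22 mL = 24.65 mL total → factor 24.65/2.65 = 9.3019
Step 2: 275 μL + 6.2 mL = 6475 μL total → factor 6475/275 = 23.545
Step 3: 220 μL + 0.9 mL = 1120 μL total → factor 1120/220 = 5.0909
Step 4: 0.25 mL brought to 1 mL → factor 1/0.25 = 4
Step 5: 140 μL + 2550 μL = 2690 μL total → factor 2690/140 = 19.214
Step 6: 160 μL brought to 2400 μL → factor 2400/160 = 15
Overall dilution factor = 9.3019 × 23.545 × 5.0909 × 4 × 19.214 × 15 = 1.2854 × 10^6
Final = 25.0 mg/mL / 1.2854 × 10^6 = 1.945 × 10^-5 mg/mL = 19.4 ng/mL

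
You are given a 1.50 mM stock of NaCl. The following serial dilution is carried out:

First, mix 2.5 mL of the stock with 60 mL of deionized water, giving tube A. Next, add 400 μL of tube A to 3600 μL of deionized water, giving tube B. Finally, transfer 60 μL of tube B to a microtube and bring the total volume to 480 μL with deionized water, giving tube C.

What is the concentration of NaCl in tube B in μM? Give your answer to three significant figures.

Step 1: 2.5 mL + 60 mL = 62.5 mL total → factor 62.5/2.5 = 25
Step 2: 400 μL + 3600 μL = 4000 μL total → factor 4000/400 = 10
Dilution factor through tube B = 25 × 10 = 250
[tube B] = 1.50 mM / 250 = 0.006000 mM = 6.00 μM

6.00 μM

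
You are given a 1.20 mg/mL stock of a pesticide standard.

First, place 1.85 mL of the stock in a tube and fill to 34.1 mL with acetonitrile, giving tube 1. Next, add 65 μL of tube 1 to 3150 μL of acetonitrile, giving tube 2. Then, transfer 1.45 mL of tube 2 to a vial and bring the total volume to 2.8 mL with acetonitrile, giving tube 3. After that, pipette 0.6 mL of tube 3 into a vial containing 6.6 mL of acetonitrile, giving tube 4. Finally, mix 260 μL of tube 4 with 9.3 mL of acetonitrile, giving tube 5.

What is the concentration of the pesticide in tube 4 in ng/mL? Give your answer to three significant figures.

56.8 ng/mL

Step 1: 1.85 mL brought to 34.1 mL → factor 34.1/1.85 = 18.432
Step 2: 65 μL + 3150 μL = 3215 μL total → factor 3215/65 = 49.462
Step 3: 1.45 mL brought to 2.8 mL → factor 2.8/1.45 = 1.931
Step 4: 0.6 mL + 6.6 mL = 7.2 mL total → factor 7.2/0.6 = 12
Dilution factor through tube 4 = 18.432 × 49.462 × 1.931 × 12 = 21126
[tube 4] = 1.20 mg/mL / 21126 = 5.680 × 10^-5 mg/mL = 56.8 ng/mL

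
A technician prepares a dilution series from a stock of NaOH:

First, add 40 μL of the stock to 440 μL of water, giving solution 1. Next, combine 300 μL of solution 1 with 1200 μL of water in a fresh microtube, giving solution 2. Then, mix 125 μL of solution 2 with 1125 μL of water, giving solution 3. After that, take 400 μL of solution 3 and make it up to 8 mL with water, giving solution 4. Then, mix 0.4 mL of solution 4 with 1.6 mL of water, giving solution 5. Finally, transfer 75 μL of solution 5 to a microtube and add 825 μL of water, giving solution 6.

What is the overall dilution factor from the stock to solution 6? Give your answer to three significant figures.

Step 1: 40 μL + 440 μL = 480 μL total → factor 480/40 = 12
Step 2: 300 μL + 1200 μL = 1500 μL total → factor 1500/300 = 5
Step 3: 125 μL + 1125 μL = 1250 μL total → factor 1250/125 = 10
Step 4: 400 μL brought to 8 mL → factor 8000/400 = 20
Step 5: 0.4 mL + 1.6 mL = 2 mL total → factor 2/0.4 = 5
Step 6: 75 μL + 825 μL = 900 μL total → factor 900/75 = 12
Overall dilution factor = 12 × 5 × 10 × 20 × 5 × 12 = 7.2 × 10^5

7.20 × 10^5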